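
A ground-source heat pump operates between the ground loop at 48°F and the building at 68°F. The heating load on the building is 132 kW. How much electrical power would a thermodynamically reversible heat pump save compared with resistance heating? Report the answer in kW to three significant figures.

127 kW

In absolute terms T_C = 282.04 K and T_H = 293.15 K, so ΔT = 11.11 K.
COP_Carnot = T_H/ΔT = 293.15/11.11 = 26.38.
Resistance heating needs Ẇ_res = Q̇_H = 132.0 kW; the reversible heat pump needs only Ẇ_hp = Q̇_H/COP = 5.003 kW.
Saving = 132.0 − 5.003 = 127.0 kW.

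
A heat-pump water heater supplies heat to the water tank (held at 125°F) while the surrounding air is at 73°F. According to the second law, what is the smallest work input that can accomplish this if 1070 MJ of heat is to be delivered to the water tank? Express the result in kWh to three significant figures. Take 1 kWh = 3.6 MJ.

26.4 kWh

In absolute terms T_C = 295.93 K and T_H = 324.82 K, so ΔT = 28.89 K.
The reversible limit is COP_HP = T_H/ΔT = 11.24, so W_min = Q_H/COP = Q_H·ΔT/T_H.
W_min = 1070 × 28.89/324.82 = 95.16 MJ = 26.43 kWh.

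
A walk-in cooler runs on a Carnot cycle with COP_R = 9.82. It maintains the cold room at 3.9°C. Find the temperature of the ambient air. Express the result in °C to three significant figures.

32.1 °C

COP_R = T_C/(T_H − T_C) gives T_H − T_C = T_C/COP.
With T_C = 277.05 K, T_H = 277.05 × (1 + 1/9.82) = 305.26 K.
Converting, 305.26 K = 32.11°C.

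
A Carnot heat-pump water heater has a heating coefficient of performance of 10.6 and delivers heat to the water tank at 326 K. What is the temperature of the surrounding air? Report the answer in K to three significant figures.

COP_HP = T_H/(T_H − T_C) gives T_H − T_C = T_H/COP.
With T_H = 326.00 K, T_C = 326.00 × (1 − 1/10.6) = 295.25 K.

295 K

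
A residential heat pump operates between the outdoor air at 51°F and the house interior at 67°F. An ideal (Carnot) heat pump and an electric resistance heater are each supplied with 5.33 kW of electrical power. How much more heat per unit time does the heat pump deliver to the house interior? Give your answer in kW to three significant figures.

170 kW

In absolute terms T_C = 283.71 K and T_H = 292.59 K, so ΔT = 8.889 K.
COP_Carnot = T_H/ΔT = 292.59/8.889 = 32.92.
The heat pump delivers Q̇_H = COP × Ẇ = 175.4 kW; the resistance heater delivers Ẇ = 5.330 kW.
Extra = (COP − 1)·Ẇ = 170.1 kW.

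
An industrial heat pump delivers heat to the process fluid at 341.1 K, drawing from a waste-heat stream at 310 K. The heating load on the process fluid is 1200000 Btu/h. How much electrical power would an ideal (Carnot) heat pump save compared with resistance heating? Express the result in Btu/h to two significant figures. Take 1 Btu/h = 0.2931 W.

1100000 Btu/h

The reservoir spacing is ΔT = 341.1 − 310 = 31.10 K.
COP_Carnot = T_H/ΔT = 341.10/31.10 = 10.97.
Resistance heating needs Ẇ_res = Q̇_H = 1200000 Btu/h; the reversible heat pump needs only Ẇ_hp = Q̇_H/COP = 109400 Btu/h.
Saving = 1200000 − 109400 = 1091000 Btu/h.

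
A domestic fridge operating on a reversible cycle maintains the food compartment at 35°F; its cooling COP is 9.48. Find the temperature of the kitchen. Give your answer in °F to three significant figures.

87.2 °F

COP_R = T_C/(T_H − T_C) gives T_H − T_C = T_C/COP.
With T_C = 274.82 K, T_H = 274.82 × (1 + 1/9.48) = 303.81 K.
Converting, 303.81 K = 87.18°F.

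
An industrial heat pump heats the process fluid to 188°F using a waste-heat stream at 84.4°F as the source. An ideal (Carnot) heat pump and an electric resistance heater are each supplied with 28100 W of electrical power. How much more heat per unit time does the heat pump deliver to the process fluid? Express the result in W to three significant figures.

148000 W

In absolute terms T_C = 302.26 K and T_H = 359.82 K, so ΔT = 57.56 K.
COP_Carnot = T_H/ΔT = 359.82/57.56 = 6.252.
The heat pump delivers Q̇_H = COP × Ẇ = 175700 W; the resistance heater delivers Ẇ = 28100 W.
Extra = (COP − 1)·Ẇ = 147600 W.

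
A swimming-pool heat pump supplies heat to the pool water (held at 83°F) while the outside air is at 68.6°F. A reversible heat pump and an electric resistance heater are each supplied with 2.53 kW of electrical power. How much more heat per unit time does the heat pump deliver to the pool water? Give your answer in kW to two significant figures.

93 kW

In absolute terms T_C = 293.48 K and T_H = 301.48 K, so ΔT = 8.000 K.
COP_Carnot = T_H/ΔT = 301.48/8.000 = 37.69.
The heat pump delivers Q̇_H = COP × Ẇ = 95.34 kW; the resistance heater delivers Ẇ = 2.530 kW.
Extra = (COP − 1)·Ẇ = 92.81 kW.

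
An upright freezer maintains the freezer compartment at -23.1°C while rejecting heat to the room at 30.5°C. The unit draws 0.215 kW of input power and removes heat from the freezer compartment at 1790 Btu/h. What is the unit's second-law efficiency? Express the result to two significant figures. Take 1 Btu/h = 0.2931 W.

Converting, Q̇_C = 1790 Btu/h = 0.5246 kW, so COP_actual = Q̇_C/Ẇ = 0.5246/0.2150 = 2.440.
In absolute terms T_C = 250.05 K and T_H = 303.65 K, so ΔT = 53.60 K.
COP_Carnot = T_C/ΔT = 250.05/53.60 = 4.665.
η_II = COP_actual/COP_Carnot = 2.440/4.665 = 0.5231.

0.52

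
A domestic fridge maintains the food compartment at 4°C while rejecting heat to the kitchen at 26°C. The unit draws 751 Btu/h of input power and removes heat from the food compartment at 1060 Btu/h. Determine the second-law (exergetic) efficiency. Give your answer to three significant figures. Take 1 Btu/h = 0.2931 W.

COP_actual = Q̇_C/Ẇ = 1060/751.0 = 1.411.
In absolute terms T_C = 277.15 K and T_H = 299.15 K, so ΔT = 22.00 K.
COP_Carnot = T_C/ΔT = 277.15/22.00 = 12.60.
η_II = COP_actual/COP_Carnot = 1.411/12.60 = 0.1120.

0.112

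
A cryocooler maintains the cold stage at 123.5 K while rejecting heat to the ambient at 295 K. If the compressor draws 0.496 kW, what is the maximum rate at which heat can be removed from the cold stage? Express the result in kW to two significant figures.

0.36 kW

The reservoir spacing is ΔT = 295 − 123.5 = 171.5 K.
COP_Carnot = T_C/ΔT = 123.50/171.5 = 0.7201.
Q̇_max = COP_Carnot × Ẇ = 0.7201 × 0.4960 kW = 0.3572 kW.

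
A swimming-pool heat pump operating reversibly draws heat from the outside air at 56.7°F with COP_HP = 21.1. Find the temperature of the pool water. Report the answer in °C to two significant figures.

28 °C

COP_HP = T_H/(T_H − T_C) rearranges to T_H = COP·T_C/(COP − 1).
With T_C = 286.87 K, T_H = 21.1 × 286.87/20.10 = 301.14 K.
Converting, 301.14 K = 27.99°C.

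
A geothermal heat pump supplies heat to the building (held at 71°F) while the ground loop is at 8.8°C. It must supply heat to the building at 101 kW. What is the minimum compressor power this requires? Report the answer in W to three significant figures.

In absolute terms T_C = 281.95 K and T_H = 294.82 K, so ΔT = 12.87 K.
COP_Carnot = T_H/ΔT = 294.82/12.87 = 22.91.
Ẇ_min = Q̇/COP_Carnot = 101.0/22.91 = 4.408 kW = 4408 W.

4410 W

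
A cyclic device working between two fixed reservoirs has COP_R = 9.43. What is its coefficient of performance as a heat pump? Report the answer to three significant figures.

The first law on one cycle gives Q_H = Q_C + W, so Q_H/W = Q_C/W + 1.
COP_HP = COP_R + 1 = 9.43 + 1 = 10.43.

10.4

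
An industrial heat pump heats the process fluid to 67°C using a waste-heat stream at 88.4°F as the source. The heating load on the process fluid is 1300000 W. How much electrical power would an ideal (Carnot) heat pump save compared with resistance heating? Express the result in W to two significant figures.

In absolute terms T_C = 304.48 K and T_H = 340.15 K, so ΔT = 35.67 K.
COP_Carnot = T_H/ΔT = 340.15/35.67 = 9.537.
Resistance heating needs Ẇ_res = Q̇_H = 1300000 W; the reversible heat pump needs only Ẇ_hp = Q̇_H/COP = 136300 W.
Saving = 1300000 − 136300 = 1164000 W.

1200000 W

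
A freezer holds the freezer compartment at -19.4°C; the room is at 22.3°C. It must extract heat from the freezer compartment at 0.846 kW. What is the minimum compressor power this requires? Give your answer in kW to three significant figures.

0.139 kW

In absolute terms T_C = 253.75 K and T_H = 295.45 K, so ΔT = 41.70 K.
COP_Carnot = T_C/ΔT = 253.75/41.70 = 6.085.
Ẇ_min = Q̇/COP_Carnot = 0.8460/6.085 = 0.1390 kW.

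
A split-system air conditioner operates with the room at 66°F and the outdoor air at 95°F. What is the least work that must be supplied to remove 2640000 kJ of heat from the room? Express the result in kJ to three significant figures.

146000 kJ

In absolute terms T_C = 292.04 K and T_H = 308.15 K, so ΔT = 16.11 K.
The reversible limit is COP_R = T_C/ΔT = 18.13, so W_min = Q_C/COP = Q_C·ΔT/T_C.
W_min = 2640000 × 16.11/292.04 = 145600 kJ.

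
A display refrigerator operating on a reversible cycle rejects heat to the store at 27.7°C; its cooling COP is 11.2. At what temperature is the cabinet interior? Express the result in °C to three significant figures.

3.04 °C

For a Carnot refrigerator COP_R = T_C/(T_H − T_C), so T_C = COP·T_H/(1 + COP).
With T_H = 300.85 K, T_C = 11.2 × 300.85/12.20 = 276.19 K.
Converting, 276.19 K = 3.04°C.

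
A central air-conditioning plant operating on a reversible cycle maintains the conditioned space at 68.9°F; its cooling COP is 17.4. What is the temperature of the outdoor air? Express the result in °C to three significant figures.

37.4 °C

COP_R = T_C/(T_H − T_C) gives T_H − T_C = T_C/COP.
With T_C = 293.65 K, T_H = 293.65 × (1 + 1/17.4) = 310.53 K.
Converting, 310.53 K = 37.38°C.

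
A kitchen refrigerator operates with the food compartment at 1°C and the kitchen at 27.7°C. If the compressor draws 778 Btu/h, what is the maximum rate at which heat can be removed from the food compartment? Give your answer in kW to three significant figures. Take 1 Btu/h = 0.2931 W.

In absolute terms T_C = 274.15 K and T_H = 300.85 K, so ΔT = 26.70 K.
COP_Carnot = T_C/ΔT = 274.15/26.70 = 10.27.
Q̇_max = COP_Carnot × Ẇ = 10.27 × 778.0 Btu/h = 7988 Btu/h = 2.341 kW.

2.34 kW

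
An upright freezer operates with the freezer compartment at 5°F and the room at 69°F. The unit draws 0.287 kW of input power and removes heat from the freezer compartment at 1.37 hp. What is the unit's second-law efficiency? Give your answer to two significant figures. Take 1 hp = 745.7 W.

0.49

Converting, Q̇_C = 1.370 hp = 1.022 kW, so COP_actual = Q̇_C/Ẇ = 1.022/0.2870 = 3.560.
In absolute terms T_C = 258.15 K and T_H = 293.71 K, so ΔT = 35.56 K.
COP_Carnot = T_C/ΔT = 258.15/35.56 = 7.260.
η_II = COP_actual/COP_Carnot = 3.560/7.260 = 0.4903.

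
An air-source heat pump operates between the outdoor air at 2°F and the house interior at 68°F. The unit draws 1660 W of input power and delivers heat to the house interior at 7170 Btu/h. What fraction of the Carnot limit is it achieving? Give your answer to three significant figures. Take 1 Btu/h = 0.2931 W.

0.158

Converting, Q̇_H = 7170 Btu/h = 2102 W, so COP_actual = Q̇_H/Ẇ = 2102/1660 = 1.266.
In absolute terms T_C = 256.48 K and T_H = 293.15 K, so ΔT = 36.67 K.
COP_Carnot = T_H/ΔT = 293.15/36.67 = 7.995.
η_II = COP_actual/COP_Carnot = 1.266/7.995 = 0.1583.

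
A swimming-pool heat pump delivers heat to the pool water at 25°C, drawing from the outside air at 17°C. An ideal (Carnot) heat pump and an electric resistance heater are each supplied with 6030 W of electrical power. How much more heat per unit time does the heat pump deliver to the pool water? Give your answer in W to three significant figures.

In absolute terms T_C = 290.15 K and T_H = 298.15 K, so ΔT = 8.000 K.
COP_Carnot = T_H/ΔT = 298.15/8.000 = 37.27.
The heat pump delivers Q̇_H = COP × Ẇ = 224700 W; the resistance heater delivers Ẇ = 6030 W.
Extra = (COP − 1)·Ẇ = 218700 W.

219000 W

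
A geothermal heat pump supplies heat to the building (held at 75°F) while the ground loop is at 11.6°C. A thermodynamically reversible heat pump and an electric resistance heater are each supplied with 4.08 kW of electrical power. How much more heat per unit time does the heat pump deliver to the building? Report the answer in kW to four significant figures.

In absolute terms T_C = 284.75 K and T_H = 297.04 K, so ΔT = 12.29 K.
COP_Carnot = T_H/ΔT = 297.04/12.29 = 24.17.
The heat pump delivers Q̇_H = COP × Ẇ = 98.62 kW; the resistance heater delivers Ẇ = 4.080 kW.
Extra = (COP − 1)·Ẇ = 94.54 kW.

94.54 kW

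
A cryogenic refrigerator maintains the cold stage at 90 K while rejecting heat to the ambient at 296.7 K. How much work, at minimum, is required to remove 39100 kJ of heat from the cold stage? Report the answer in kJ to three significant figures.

The reservoir spacing is ΔT = 296.7 − 90 = 206.7 K.
The reversible limit is COP_R = T_C/ΔT = 0.4354, so W_min = Q_C/COP = Q_C·ΔT/T_C.
W_min = 39100 × 206.7/90.00 = 89800 kJ.

89800 kJ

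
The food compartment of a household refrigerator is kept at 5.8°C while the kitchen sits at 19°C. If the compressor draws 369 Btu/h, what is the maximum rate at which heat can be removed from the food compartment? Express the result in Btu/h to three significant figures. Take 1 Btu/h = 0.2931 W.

In absolute terms T_C = 278.95 K and T_H = 292.15 K, so ΔT = 13.20 K.
COP_Carnot = T_C/ΔT = 278.95/13.20 = 21.13.
Q̇_max = COP_Carnot × Ẇ = 21.13 × 369.0 Btu/h = 7798 Btu/h.

7800 Btu/h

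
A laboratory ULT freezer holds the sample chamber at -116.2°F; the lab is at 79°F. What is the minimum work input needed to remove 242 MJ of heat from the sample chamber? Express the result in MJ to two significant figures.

140 MJ

In absolute terms T_C = 190.82 K and T_H = 299.26 K, so ΔT = 108.4 K.
The reversible limit is COP_R = T_C/ΔT = 1.760, so W_min = Q_C/COP = Q_C·ΔT/T_C.
W_min = 242.0 × 108.4/190.82 = 137.5 MJ.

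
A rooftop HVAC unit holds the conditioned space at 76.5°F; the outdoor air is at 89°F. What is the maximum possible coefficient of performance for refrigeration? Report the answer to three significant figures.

42.9

In absolute terms T_C = 297.87 K and T_H = 304.82 K, so ΔT = 6.944 K.
For a reversible cycle, COP_Carnot = T_C/ΔT = 297.87/6.944 = 42.89.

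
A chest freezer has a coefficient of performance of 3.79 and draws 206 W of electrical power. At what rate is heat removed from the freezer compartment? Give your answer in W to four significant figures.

780.7 W

Q̇_C = COP × Ẇ = 3.79 × 206.0 = 780.7 W.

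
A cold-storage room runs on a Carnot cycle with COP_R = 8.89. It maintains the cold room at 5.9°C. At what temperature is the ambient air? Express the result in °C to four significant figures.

COP_R = T_C/(T_H − T_C) gives T_H − T_C = T_C/COP.
With T_C = 279.05 K, T_H = 279.05 × (1 + 1/8.89) = 310.44 K.
Converting, 310.44 K = 37.29°C.

37.29 °C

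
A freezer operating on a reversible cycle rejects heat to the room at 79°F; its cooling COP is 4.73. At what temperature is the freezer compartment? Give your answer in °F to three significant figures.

For a Carnot refrigerator COP_R = T_C/(T_H − T_C), so T_C = COP·T_H/(1 + COP).
With T_H = 299.26 K, T_C = 4.73 × 299.26/5.730 = 247.03 K.
Converting, 247.03 K = -15.01°F.

-15.0 °F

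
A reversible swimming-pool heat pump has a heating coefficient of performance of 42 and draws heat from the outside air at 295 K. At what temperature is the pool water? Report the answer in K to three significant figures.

302 K

COP_HP = T_H/(T_H − T_C) rearranges to T_H = COP·T_C/(COP − 1).
With T_C = 295.00 K, T_H = 42 × 295.00/41.00 = 302.20 K.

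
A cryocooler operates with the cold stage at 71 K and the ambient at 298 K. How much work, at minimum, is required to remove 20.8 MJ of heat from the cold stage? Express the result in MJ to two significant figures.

The reservoir spacing is ΔT = 298 − 71 = 227.0 K.
The reversible limit is COP_R = T_C/ΔT = 0.3128, so W_min = Q_C/COP = Q_C·ΔT/T_C.
W_min = 20.80 × 227.0/71.00 = 66.50 MJ.

67 MJ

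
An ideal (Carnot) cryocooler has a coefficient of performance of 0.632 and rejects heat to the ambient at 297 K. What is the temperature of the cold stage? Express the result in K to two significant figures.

120 K

For a Carnot refrigerator COP_R = T_C/(T_H − T_C), so T_C = COP·T_H/(1 + COP).
With T_H = 297.00 K, T_C = 0.632 × 297.00/1.632 = 115.01 K.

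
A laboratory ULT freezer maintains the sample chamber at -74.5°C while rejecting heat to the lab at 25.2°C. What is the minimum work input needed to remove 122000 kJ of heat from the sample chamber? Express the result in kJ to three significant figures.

61200 kJ

In absolute terms T_C = 198.65 K and T_H = 298.35 K, so ΔT = 99.70 K.
The reversible limit is COP_R = T_C/ΔT = 1.992, so W_min = Q_C/COP = Q_C·ΔT/T_C.
W_min = 122000 × 99.70/198.65 = 61230 kJ.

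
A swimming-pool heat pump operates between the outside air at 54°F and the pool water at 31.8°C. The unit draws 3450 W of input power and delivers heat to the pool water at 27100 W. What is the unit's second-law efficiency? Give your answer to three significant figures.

0.504

COP_actual = Q̇_H/Ẇ = 27100/3450 = 7.855.
In absolute terms T_C = 285.37 K and T_H = 304.95 K, so ΔT = 19.58 K.
COP_Carnot = T_H/ΔT = 304.95/19.58 = 15.58.
η_II = COP_actual/COP_Carnot = 7.855/15.58 = 0.5043.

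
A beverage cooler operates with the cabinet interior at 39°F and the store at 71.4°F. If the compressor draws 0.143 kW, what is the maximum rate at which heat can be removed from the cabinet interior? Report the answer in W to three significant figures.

In absolute terms T_C = 277.04 K and T_H = 295.04 K, so ΔT = 18.00 K.
COP_Carnot = T_C/ΔT = 277.04/18.00 = 15.39.
Q̇_max = COP_Carnot × Ẇ = 15.39 × 0.1430 kW = 2.201 kW = 2201 W.

2200 W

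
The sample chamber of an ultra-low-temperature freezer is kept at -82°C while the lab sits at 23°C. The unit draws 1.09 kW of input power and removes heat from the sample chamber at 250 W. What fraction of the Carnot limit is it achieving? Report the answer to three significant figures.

Converting, Q̇_C = 250.0 W = 0.2500 kW, so COP_actual = Q̇_C/Ẇ = 0.2500/1.090 = 0.2294.
In absolute terms T_C = 191.15 K and T_H = 296.15 K, so ΔT = 105.0 K.
COP_Carnot = T_C/ΔT = 191.15/105.0 = 1.820.
η_II = COP_actual/COP_Carnot = 0.2294/1.820 = 0.1260.

0.126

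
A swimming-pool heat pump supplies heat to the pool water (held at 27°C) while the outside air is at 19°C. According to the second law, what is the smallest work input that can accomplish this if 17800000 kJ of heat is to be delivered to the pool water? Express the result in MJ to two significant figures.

In absolute terms T_C = 292.15 K and T_H = 300.15 K, so ΔT = 8.000 K.
The reversible limit is COP_HP = T_H/ΔT = 37.52, so W_min = Q_H/COP = Q_H·ΔT/T_H.
W_min = 17800000 × 8.000/300.15 = 474400 kJ = 474.4 MJ.

470 MJ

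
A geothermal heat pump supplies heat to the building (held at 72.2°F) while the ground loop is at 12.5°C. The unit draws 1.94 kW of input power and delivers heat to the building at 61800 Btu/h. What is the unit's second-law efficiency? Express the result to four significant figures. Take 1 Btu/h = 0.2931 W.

0.3107

Converting, Q̇_H = 61800 Btu/h = 18.11 kW, so COP_actual = Q̇_H/Ẇ = 18.11/1.940 = 9.337.
In absolute terms T_C = 285.65 K and T_H = 295.48 K, so ΔT = 9.833 K.
COP_Carnot = T_H/ΔT = 295.48/9.833 = 30.05.
η_II = COP_actual/COP_Carnot = 9.337/30.05 = 0.3107.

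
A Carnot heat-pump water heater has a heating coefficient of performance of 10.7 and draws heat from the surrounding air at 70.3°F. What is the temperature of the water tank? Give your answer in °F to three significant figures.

125 °F

COP_HP = T_H/(T_H − T_C) rearranges to T_H = COP·T_C/(COP − 1).
With T_C = 294.43 K, T_H = 10.7 × 294.43/9.700 = 324.78 K.
Converting, 324.78 K = 124.94°F.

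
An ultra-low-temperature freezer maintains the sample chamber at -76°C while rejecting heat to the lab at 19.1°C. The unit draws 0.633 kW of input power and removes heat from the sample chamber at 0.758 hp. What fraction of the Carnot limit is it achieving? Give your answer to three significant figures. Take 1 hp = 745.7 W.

Converting, Q̇_C = 0.7580 hp = 0.5652 kW, so COP_actual = Q̇_C/Ẇ = 0.5652/0.6330 = 0.8930.
In absolute terms T_C = 197.15 K and T_H = 292.25 K, so ΔT = 95.10 K.
COP_Carnot = T_C/ΔT = 197.15/95.10 = 2.073.
η_II = COP_actual/COP_Carnot = 0.8930/2.073 = 0.4307.

0.431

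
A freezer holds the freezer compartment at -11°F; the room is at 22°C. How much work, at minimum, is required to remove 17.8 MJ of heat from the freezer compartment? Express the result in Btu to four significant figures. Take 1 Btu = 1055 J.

3106 Btu

In absolute terms T_C = 249.26 K and T_H = 295.15 K, so ΔT = 45.89 K.
The reversible limit is COP_R = T_C/ΔT = 5.432, so W_min = Q_C/COP = Q_C·ΔT/T_C.
W_min = 17.80 × 45.89/249.26 = 3.277 MJ = 3106 Btu.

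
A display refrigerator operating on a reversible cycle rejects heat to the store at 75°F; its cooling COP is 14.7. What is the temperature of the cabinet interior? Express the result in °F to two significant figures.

For a Carnot refrigerator COP_R = T_C/(T_H − T_C), so T_C = COP·T_H/(1 + COP).
With T_H = 297.04 K, T_C = 14.7 × 297.04/15.70 = 278.12 K.
Converting, 278.12 K = 40.94°F.

41 °F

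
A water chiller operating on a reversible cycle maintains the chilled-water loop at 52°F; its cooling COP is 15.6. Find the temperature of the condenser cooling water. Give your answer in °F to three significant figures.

COP_R = T_C/(T_H − T_C) gives T_H − T_C = T_C/COP.
With T_C = 284.26 K, T_H = 284.26 × (1 + 1/15.6) = 302.48 K.
Converting, 302.48 K = 84.80°F.

84.8 °F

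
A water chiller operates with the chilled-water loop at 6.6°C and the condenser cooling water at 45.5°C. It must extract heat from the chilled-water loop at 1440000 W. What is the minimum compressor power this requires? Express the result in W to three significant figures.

In absolute terms T_C = 279.75 K and T_H = 318.65 K, so ΔT = 38.90 K.
COP_Carnot = T_C/ΔT = 279.75/38.90 = 7.192.
Ẇ_min = Q̇/COP_Carnot = 1440000/7.192 = 200200 W.

200000 W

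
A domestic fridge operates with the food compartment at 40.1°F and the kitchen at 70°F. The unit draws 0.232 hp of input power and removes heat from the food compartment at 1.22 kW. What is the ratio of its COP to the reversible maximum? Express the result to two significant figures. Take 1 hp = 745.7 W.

0.42

Converting, Q̇_C = 1.220 kW = 1.636 hp, so COP_actual = Q̇_C/Ẇ = 1.636/0.2320 = 7.052.
In absolute terms T_C = 277.65 K and T_H = 294.26 K, so ΔT = 16.61 K.
COP_Carnot = T_C/ΔT = 277.65/16.61 = 16.71.
η_II = COP_actual/COP_Carnot = 7.052/16.71 = 0.4219.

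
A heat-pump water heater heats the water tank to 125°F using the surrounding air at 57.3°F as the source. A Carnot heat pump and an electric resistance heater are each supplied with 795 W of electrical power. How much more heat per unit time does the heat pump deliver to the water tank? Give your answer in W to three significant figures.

6070 W

In absolute terms T_C = 287.21 K and T_H = 324.82 K, so ΔT = 37.61 K.
COP_Carnot = T_H/ΔT = 324.82/37.61 = 8.636.
The heat pump delivers Q̇_H = COP × Ẇ = 6866 W; the resistance heater delivers Ẇ = 795.0 W.
Extra = (COP − 1)·Ẇ = 6071 W.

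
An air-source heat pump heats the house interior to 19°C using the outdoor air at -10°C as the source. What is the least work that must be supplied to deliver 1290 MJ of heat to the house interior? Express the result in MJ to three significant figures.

128 MJ

In absolute terms T_C = 263.15 K and T_H = 292.15 K, so ΔT = 29.00 K.
The reversible limit is COP_HP = T_H/ΔT = 10.07, so W_min = Q_H/COP = Q_H·ΔT/T_H.
W_min = 1290 × 29.00/292.15 = 128.1 MJ.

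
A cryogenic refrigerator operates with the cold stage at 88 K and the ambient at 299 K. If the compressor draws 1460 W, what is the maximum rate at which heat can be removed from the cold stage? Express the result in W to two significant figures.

The reservoir spacing is ΔT = 299 − 88 = 211.0 K.
COP_Carnot = T_C/ΔT = 88.00/211.0 = 0.4171.
Q̇_max = COP_Carnot × Ẇ = 0.4171 × 1460 W = 608.9 W.

610 W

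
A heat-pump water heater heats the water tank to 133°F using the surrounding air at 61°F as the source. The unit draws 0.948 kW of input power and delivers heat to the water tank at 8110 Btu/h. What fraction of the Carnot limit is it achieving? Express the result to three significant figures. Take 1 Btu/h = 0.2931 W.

0.305

Converting, Q̇_H = 8110 Btu/h = 2.377 kW, so COP_actual = Q̇_H/Ẇ = 2.377/0.9480 = 2.507.
In absolute terms T_C = 289.26 K and T_H = 329.26 K, so ΔT = 40.00 K.
COP_Carnot = T_H/ΔT = 329.26/40.00 = 8.232.
η_II = COP_actual/COP_Carnot = 2.507/8.232 = 0.3046.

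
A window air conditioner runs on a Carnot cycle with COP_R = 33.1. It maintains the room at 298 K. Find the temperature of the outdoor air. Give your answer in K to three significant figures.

COP_R = T_C/(T_H − T_C) gives T_H − T_C = T_C/COP.
With T_C = 298.00 K, T_H = 298.00 × (1 + 1/33.1) = 307.00 K.

307 K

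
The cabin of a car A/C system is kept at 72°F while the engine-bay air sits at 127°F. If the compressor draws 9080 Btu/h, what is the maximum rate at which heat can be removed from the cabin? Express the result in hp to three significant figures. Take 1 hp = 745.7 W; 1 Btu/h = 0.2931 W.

34.5 hp

In absolute terms T_C = 295.37 K and T_H = 325.93 K, so ΔT = 30.56 K.
COP_Carnot = T_C/ΔT = 295.37/30.56 = 9.667.
Q̇_max = COP_Carnot × Ẇ = 9.667 × 9080 Btu/h = 87770 Btu/h = 34.50 hp.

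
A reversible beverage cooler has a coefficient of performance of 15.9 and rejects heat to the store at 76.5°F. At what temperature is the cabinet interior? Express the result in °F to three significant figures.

44.8 °F

For a Carnot refrigerator COP_R = T_C/(T_H − T_C), so T_C = COP·T_H/(1 + COP).
With T_H = 297.87 K, T_C = 15.9 × 297.87/16.90 = 280.25 K.
Converting, 280.25 K = 44.77°F.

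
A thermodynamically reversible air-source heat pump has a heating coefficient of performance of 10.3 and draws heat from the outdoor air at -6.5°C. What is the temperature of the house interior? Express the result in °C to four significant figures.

22.17 °C

COP_HP = T_H/(T_H − T_C) rearranges to T_H = COP·T_C/(COP − 1).
With T_C = 266.65 K, T_H = 10.3 × 266.65/9.300 = 295.32 K.
Converting, 295.32 K = 22.17°C.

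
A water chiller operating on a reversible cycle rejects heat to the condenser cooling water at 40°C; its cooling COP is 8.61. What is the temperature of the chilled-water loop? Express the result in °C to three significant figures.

7.41 °C

For a Carnot refrigerator COP_R = T_C/(T_H − T_C), so T_C = COP·T_H/(1 + COP).
With T_H = 313.15 K, T_C = 8.61 × 313.15/9.610 = 280.56 K.
Converting, 280.56 K = 7.41°C.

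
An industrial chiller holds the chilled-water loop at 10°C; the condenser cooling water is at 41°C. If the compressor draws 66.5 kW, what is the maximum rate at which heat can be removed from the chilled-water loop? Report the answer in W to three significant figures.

607000 W

In absolute terms T_C = 283.15 K and T_H = 314.15 K, so ΔT = 31.00 K.
COP_Carnot = T_C/ΔT = 283.15/31.00 = 9.134.
Q̇_max = COP_Carnot × Ẇ = 9.134 × 66.50 kW = 607.4 kW = 607400 W.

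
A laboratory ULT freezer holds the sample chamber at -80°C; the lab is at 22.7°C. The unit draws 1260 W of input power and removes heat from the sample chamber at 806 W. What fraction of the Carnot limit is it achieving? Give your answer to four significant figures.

0.3401

COP_actual = Q̇_C/Ẇ = 806.0/1260 = 0.6397.
In absolute terms T_C = 193.15 K and T_H = 295.85 K, so ΔT = 102.7 K.
COP_Carnot = T_C/ΔT = 193.15/102.7 = 1.881.
η_II = COP_actual/COP_Carnot = 0.6397/1.881 = 0.3401.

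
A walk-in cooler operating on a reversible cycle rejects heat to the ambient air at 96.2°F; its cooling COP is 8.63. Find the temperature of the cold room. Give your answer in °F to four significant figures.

For a Carnot refrigerator COP_R = T_C/(T_H − T_C), so T_C = COP·T_H/(1 + COP).
With T_H = 308.82 K, T_C = 8.63 × 308.82/9.630 = 276.75 K.
Converting, 276.75 K = 38.48°F.

38.48 °F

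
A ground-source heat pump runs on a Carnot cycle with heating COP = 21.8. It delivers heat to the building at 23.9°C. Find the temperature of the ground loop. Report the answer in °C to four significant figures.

COP_HP = T_H/(T_H − T_C) gives T_H − T_C = T_H/COP.
With T_H = 297.05 K, T_C = 297.05 × (1 − 1/21.8) = 283.42 K.
Converting, 283.42 K = 10.27°C.

10.27 °C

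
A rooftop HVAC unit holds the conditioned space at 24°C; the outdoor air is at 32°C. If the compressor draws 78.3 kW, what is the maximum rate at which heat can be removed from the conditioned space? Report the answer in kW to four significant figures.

2908 kW

In absolute terms T_C = 297.15 K and T_H = 305.15 K, so ΔT = 8.000 K.
COP_Carnot = T_C/ΔT = 297.15/8.000 = 37.14.
Q̇_max = COP_Carnot × Ẇ = 37.14 × 78.30 kW = 2908 kW.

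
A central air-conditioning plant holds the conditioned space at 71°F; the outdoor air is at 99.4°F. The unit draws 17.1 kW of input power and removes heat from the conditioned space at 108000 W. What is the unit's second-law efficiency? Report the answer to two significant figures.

Converting, Q̇_C = 108000 W = 108.0 kW, so COP_actual = Q̇_C/Ẇ = 108.0/17.10 = 6.316.
In absolute terms T_C = 294.82 K and T_H = 310.59 K, so ΔT = 15.78 K.
COP_Carnot = T_C/ΔT = 294.82/15.78 = 18.69.
η_II = COP_actual/COP_Carnot = 6.316/18.69 = 0.3380.

0.34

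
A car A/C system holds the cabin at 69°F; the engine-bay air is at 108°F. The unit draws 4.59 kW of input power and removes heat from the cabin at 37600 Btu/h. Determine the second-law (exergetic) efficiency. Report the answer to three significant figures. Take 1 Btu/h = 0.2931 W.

Converting, Q̇_C = 37600 Btu/h = 11.02 kW, so COP_actual = Q̇_C/Ẇ = 11.02/4.590 = 2.401.
In absolute terms T_C = 293.71 K and T_H = 315.37 K, so ΔT = 21.67 K.
COP_Carnot = T_C/ΔT = 293.71/21.67 = 13.56.
η_II = COP_actual/COP_Carnot = 2.401/13.56 = 0.1771.

0.177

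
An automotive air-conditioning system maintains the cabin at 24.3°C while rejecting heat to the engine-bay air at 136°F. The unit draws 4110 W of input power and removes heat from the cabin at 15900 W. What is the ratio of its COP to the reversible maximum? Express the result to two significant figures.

0.44

COP_actual = Q̇_C/Ẇ = 15900/4110 = 3.869.
In absolute terms T_C = 297.45 K and T_H = 330.93 K, so ΔT = 33.48 K.
COP_Carnot = T_C/ΔT = 297.45/33.48 = 8.885.
η_II = COP_actual/COP_Carnot = 3.869/8.885 = 0.4354.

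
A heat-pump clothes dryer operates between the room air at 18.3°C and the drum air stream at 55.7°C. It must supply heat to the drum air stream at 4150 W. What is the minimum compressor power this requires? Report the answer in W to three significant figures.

472 W

In absolute terms T_C = 291.45 K and T_H = 328.85 K, so ΔT = 37.40 K.
COP_Carnot = T_H/ΔT = 328.85/37.40 = 8.793.
Ẇ_min = Q̇/COP_Carnot = 4150/8.793 = 472.0 W.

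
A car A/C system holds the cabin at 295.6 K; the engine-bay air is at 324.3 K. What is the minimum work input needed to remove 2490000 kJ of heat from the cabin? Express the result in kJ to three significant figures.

242000 kJ

The reservoir spacing is ΔT = 324.3 − 295.6 = 28.70 K.
The reversible limit is COP_R = T_C/ΔT = 10.30, so W_min = Q_C/COP = Q_C·ΔT/T_C.
W_min = 2490000 × 28.70/295.60 = 241800 kJ.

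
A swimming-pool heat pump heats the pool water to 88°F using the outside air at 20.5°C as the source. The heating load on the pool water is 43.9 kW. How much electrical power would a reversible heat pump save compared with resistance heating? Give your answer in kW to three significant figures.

42.4 kW

In absolute terms T_C = 293.65 K and T_H = 304.26 K, so ΔT = 10.61 K.
COP_Carnot = T_H/ΔT = 304.26/10.61 = 28.67.
Resistance heating needs Ẇ_res = Q̇_H = 43.90 kW; the reversible heat pump needs only Ẇ_hp = Q̇_H/COP = 1.531 kW.
Saving = 43.90 − 1.531 = 42.37 kW.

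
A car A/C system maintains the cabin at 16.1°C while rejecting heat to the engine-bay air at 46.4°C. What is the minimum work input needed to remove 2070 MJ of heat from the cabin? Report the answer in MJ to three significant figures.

In absolute terms T_C = 289.25 K and T_H = 319.55 K, so ΔT = 30.30 K.
The reversible limit is COP_R = T_C/ΔT = 9.546, so W_min = Q_C/COP = Q_C·ΔT/T_C.
W_min = 2070 × 30.30/289.25 = 216.8 MJ.

217 MJ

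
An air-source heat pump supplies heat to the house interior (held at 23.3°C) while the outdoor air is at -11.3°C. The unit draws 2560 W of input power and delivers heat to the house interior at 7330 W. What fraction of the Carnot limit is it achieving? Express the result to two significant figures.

COP_actual = Q̇_H/Ẇ = 7330/2560 = 2.863.
In absolute terms T_C = 261.85 K and T_H = 296.45 K, so ΔT = 34.60 K.
COP_Carnot = T_H/ΔT = 296.45/34.60 = 8.568.
η_II = COP_actual/COP_Carnot = 2.863/8.568 = 0.3342.

0.33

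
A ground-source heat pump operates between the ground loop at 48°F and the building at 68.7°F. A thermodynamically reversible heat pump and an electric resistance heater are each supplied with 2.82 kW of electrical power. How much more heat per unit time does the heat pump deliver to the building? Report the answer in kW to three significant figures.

69.2 kW

In absolute terms T_C = 282.04 K and T_H = 293.54 K, so ΔT = 11.50 K.
COP_Carnot = T_H/ΔT = 293.54/11.50 = 25.53.
The heat pump delivers Q̇_H = COP × Ẇ = 71.98 kW; the resistance heater delivers Ẇ = 2.820 kW.
Extra = (COP − 1)·Ẇ = 69.16 kW.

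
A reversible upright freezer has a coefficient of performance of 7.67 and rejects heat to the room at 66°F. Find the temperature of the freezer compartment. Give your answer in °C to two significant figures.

For a Carnot refrigerator COP_R = T_C/(T_H − T_C), so T_C = COP·T_H/(1 + COP).
With T_H = 292.04 K, T_C = 7.67 × 292.04/8.670 = 258.36 K.
Converting, 258.36 K = -14.79°C.

-15 °C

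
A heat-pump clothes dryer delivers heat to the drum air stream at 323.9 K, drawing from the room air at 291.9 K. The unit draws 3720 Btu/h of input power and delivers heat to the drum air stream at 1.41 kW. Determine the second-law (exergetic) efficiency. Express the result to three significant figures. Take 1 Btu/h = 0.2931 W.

0.128

Converting, Q̇_H = 1.410 kW = 4811 Btu/h, so COP_actual = Q̇_H/Ẇ = 4811/3720 = 1.293.
The reservoir spacing is ΔT = 323.9 − 291.9 = 32.00 K.
COP_Carnot = T_H/ΔT = 323.90/32.00 = 10.12.
η_II = COP_actual/COP_Carnot = 1.293/10.12 = 0.1278.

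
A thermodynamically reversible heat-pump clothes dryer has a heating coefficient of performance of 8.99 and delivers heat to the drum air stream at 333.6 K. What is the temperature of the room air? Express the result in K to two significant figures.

COP_HP = T_H/(T_H − T_C) gives T_H − T_C = T_H/COP.
With T_H = 333.60 K, T_C = 333.60 × (1 − 1/8.99) = 296.49 K.

300 K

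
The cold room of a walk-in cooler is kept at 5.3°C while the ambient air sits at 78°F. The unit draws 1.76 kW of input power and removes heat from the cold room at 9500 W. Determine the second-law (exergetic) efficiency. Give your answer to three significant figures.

Converting, Q̇_C = 9500 W = 9.500 kW, so COP_actual = Q̇_C/Ẇ = 9.500/1.760 = 5.398.
In absolute terms T_C = 278.45 K and T_H = 298.71 K, so ΔT = 20.26 K.
COP_Carnot = T_C/ΔT = 278.45/20.26 = 13.75.
η_II = COP_actual/COP_Carnot = 5.398/13.75 = 0.3927.

0.393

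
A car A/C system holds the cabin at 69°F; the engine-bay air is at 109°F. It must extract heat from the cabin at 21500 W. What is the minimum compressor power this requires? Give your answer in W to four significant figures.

1627 W

In absolute terms T_C = 293.71 K and T_H = 315.93 K, so ΔT = 22.22 K.
COP_Carnot = T_C/ΔT = 293.71/22.22 = 13.22.
Ẇ_min = Q̇/COP_Carnot = 21500/13.22 = 1627 W.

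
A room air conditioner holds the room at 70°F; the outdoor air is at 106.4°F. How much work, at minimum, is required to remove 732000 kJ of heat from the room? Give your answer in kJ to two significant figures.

In absolute terms T_C = 294.26 K and T_H = 314.48 K, so ΔT = 20.22 K.
The reversible limit is COP_R = T_C/ΔT = 14.55, so W_min = Q_C/COP = Q_C·ΔT/T_C.
W_min = 732000 × 20.22/294.26 = 50300 kJ.

50000 kJ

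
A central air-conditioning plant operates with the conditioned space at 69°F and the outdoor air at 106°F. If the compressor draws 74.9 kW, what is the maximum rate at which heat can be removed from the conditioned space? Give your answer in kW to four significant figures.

1070 kW

In absolute terms T_C = 293.71 K and T_H = 314.26 K, so ΔT = 20.56 K.
COP_Carnot = T_C/ΔT = 293.71/20.56 = 14.29.
Q̇_max = COP_Carnot × Ẇ = 14.29 × 74.90 kW = 1070 kW.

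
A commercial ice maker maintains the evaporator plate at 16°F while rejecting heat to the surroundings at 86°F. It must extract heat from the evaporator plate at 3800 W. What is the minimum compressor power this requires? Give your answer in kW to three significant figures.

In absolute terms T_C = 264.26 K and T_H = 303.15 K, so ΔT = 38.89 K.
COP_Carnot = T_C/ΔT = 264.26/38.89 = 6.795.
Ẇ_min = Q̇/COP_Carnot = 3800/6.795 = 559.2 W = 0.5592 kW.

0.559 kW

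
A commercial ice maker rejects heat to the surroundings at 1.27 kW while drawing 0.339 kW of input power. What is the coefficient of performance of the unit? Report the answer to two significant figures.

The first law gives Q̇_H = Q̇_C + Ẇ, so the three rates are Q̇_C = 0.9310, Q̇_H = 1.270, Ẇ = 0.3390 kW.
COP_R = Q̇_C/Ẇ = 0.9310/0.3390 = 2.746.

2.7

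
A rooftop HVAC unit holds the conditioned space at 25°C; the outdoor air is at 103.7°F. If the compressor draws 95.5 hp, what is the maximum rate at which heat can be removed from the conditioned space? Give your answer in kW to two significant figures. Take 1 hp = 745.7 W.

1400 kW

In absolute terms T_C = 298.15 K and T_H = 312.98 K, so ΔT = 14.83 K.
COP_Carnot = T_C/ΔT = 298.15/14.83 = 20.10.
Q̇_max = COP_Carnot × Ẇ = 20.10 × 95.50 hp = 1920 hp = 1431 kW.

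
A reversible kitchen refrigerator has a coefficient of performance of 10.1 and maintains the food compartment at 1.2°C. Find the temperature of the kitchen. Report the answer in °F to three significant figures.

COP_R = T_C/(T_H − T_C) gives T_H − T_C = T_C/COP.
With T_C = 274.35 K, T_H = 274.35 × (1 + 1/10.1) = 301.51 K.
Converting, 301.51 K = 83.05°F.

83.1 °F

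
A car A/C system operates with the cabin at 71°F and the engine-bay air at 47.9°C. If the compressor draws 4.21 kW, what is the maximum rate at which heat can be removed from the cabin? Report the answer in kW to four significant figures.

47.31 kW

In absolute terms T_C = 294.82 K and T_H = 321.05 K, so ΔT = 26.23 K.
COP_Carnot = T_C/ΔT = 294.82/26.23 = 11.24.
Q̇_max = COP_Carnot × Ẇ = 11.24 × 4.210 kW = 47.31 kW.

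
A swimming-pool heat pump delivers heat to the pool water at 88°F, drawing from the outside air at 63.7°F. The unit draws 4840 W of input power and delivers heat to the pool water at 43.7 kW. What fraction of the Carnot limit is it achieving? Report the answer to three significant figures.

0.401

Converting, Q̇_H = 43.70 kW = 43700 W, so COP_actual = Q̇_H/Ẇ = 43700/4840 = 9.029.
In absolute terms T_C = 290.76 K and T_H = 304.26 K, so ΔT = 13.50 K.
COP_Carnot = T_H/ΔT = 304.26/13.50 = 22.54.
η_II = COP_actual/COP_Carnot = 9.029/22.54 = 0.4006.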